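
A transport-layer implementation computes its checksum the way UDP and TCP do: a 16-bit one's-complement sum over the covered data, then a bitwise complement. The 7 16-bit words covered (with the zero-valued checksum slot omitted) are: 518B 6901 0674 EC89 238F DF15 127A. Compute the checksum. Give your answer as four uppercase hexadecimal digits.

3D56

One's-complement addition (fold any carry out of bit 15 back into bit 0):
  0x518B + 0x6901 = 0x0BA8C
  0xBA8C + 0x0674 = 0x0C100
  0xC100 + 0xEC89 = 0x1AD89 → wrap carry → 0xAD8A
  0xAD8A + 0x238F = 0x0D119
  0xD119 + 0xDF15 = 0x1B02E → wrap carry → 0xB02F
  0xB02F + 0x127A = 0x0C2A9
One's-complement sum = 0xC2A9.
Checksum = ~0xC2A9 & 0xFFFF = 0x3D56.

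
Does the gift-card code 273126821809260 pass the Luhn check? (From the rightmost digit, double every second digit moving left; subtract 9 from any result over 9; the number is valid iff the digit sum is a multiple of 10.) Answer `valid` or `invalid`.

From the right, keep odd positions and double even positions (subtract 9 from any doubled value over 9):
  doubled (positions 2,4,...): 3 9 7 4 3 2 5 → sum 33
  kept (positions 1,3,...): 0 2 0 1 8 2 3 2 → sum 18
Total = 51.
51 mod 10 = 1, so the number is invalid.

invalid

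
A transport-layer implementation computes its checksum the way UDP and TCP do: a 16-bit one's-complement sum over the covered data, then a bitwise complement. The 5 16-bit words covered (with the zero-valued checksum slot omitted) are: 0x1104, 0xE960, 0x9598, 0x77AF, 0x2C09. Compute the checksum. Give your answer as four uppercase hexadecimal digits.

One's-complement addition (fold any carry out of bit 15 back into bit 0):
  0x1104 + 0xE960 = 0x0FA64
  0xFA64 + 0x9598 = 0x18FFC → wrap carry → 0x8FFD
  0x8FFD + 0x77AF = 0x107AC → wrap carry → 0x07AD
  0x07AD + 0x2C09 = 0x033B6
One's-complement sum = 0x33B6.
Checksum = ~0x33B6 & 0xFFFF = 0xCC49.

CC49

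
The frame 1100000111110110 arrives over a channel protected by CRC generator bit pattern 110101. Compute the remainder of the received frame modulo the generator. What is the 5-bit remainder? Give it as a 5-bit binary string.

11010

Modulo-2 division of 1100000111110110 by 110101:
  pos 0: 110000 XOR 110101 = 000101
  pos 3: 101011 XOR 110101 = 011110
  pos 4: 111101 XOR 110101 = 001000
  pos 6: 100011 XOR 110101 = 010110
  pos 7: 101100 XOR 110101 = 011001
  pos 8: 110011 XOR 110101 = 000110
Remainder = 11010 (nonzero — an error is detected).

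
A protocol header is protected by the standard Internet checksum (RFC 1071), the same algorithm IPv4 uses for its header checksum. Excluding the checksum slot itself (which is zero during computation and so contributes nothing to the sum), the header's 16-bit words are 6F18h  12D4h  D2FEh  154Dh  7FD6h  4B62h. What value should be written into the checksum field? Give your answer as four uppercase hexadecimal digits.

CA8E

One's-complement addition (fold any carry out of bit 15 back into bit 0):
  0x6F18 + 0x12D4 = 0x081EC
  0x81EC + 0xD2FE = 0x154EA → wrap carry → 0x54EB
  0x54EB + 0x154D = 0x06A38
  0x6A38 + 0x7FD6 = 0x0EA0E
  0xEA0E + 0x4B62 = 0x13570 → wrap carry → 0x3571
One's-complement sum = 0x3571.
Checksum = ~0x3571 & 0xFFFF = 0xCA8E.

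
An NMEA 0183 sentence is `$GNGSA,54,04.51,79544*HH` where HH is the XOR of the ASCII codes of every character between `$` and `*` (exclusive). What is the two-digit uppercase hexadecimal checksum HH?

XOR the ASCII codes of the payload characters:
  'G' = 0x47 → acc = 0x47
  'N' = 0x4E → acc = 0x09
  'G' = 0x47 → acc = 0x4E
  'S' = 0x53 → acc = 0x1D
  'A' = 0x41 → acc = 0x5C
  ',' = 0x2C → acc = 0x70
  '5' = 0x35 → acc = 0x45
  '4' = 0x34 → acc = 0x71
  ',' = 0x2C → acc = 0x5D
  '0' = 0x30 → acc = 0x6D
  '4' = 0x34 → acc = 0x59
  '.' = 0x2E → acc = 0x77
  '5' = 0x35 → acc = 0x42
  '1' = 0x31 → acc = 0x73
  ',' = 0x2C → acc = 0x5F
  '7' = 0x37 → acc = 0x68
  '9' = 0x39 → acc = 0x51
  '5' = 0x35 → acc = 0x64
  '4' = 0x34 → acc = 0x50
  '4' = 0x34 → acc = 0x64
Checksum = 0x64.

64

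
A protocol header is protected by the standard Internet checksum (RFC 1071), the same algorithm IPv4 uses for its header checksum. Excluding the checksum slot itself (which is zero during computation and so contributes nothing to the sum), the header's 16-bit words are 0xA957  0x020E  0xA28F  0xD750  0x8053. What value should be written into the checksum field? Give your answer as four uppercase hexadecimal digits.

5A66

One's-complement addition (fold any carry out of bit 15 back into bit 0):
  0xA957 + 0x020E = 0x0AB65
  0xAB65 + 0xA28F = 0x14DF4 → wrap carry → 0x4DF5
  0x4DF5 + 0xD750 = 0x12545 → wrap carry → 0x2546
  0x2546 + 0x8053 = 0x0A599
One's-complement sum = 0xA599.
Checksum = ~0xA599 & 0xFFFF = 0x5A66.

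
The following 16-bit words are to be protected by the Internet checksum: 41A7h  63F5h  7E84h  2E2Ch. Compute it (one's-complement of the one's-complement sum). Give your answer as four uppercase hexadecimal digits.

ADB2

One's-complement addition (fold any carry out of bit 15 back into bit 0):
  0x41A7 + 0x63F5 = 0x0A59C
  0xA59C + 0x7E84 = 0x12420 → wrap carry → 0x2421
  0x2421 + 0x2E2C = 0x0524D
One's-complement sum = 0x524D.
Checksum = ~0x524D & 0xFFFF = 0xADB2.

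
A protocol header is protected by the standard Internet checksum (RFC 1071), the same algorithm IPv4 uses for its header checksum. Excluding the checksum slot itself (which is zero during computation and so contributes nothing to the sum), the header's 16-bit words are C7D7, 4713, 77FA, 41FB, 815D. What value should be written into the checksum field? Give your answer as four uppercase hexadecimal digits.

One's-complement addition (fold any carry out of bit 15 back into bit 0):
  0xC7D7 + 0x4713 = 0x10EEA → wrap carry → 0x0EEB
  0x0EEB + 0x77FA = 0x086E5
  0x86E5 + 0x41FB = 0x0C8E0
  0xC8E0 + 0x815D = 0x14A3D → wrap carry → 0x4A3E
One's-complement sum = 0x4A3E.
Checksum = ~0x4A3E & 0xFFFF = 0xB5C1.

B5C1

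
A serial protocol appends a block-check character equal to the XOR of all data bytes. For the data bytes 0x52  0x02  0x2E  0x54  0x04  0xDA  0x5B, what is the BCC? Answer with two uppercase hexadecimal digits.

AF

XOR the bytes together:
  start with 0x52
  0x52 ⊕ 0x02 = 0x50
  0x50 ⊕ 0x2E = 0x7E
  0x7E ⊕ 0x54 = 0x2A
  0x2A ⊕ 0x04 = 0x2E
  0x2E ⊕ 0xDA = 0xF4
  0xF4 ⊕ 0x5B = 0xAF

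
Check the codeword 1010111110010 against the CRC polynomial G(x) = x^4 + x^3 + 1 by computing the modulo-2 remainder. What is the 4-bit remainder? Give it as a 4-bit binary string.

1111

Modulo-2 division of 1010111110010 by 11001:
  pos 0: 10101 XOR 11001 = 01100
  pos 1: 11001 XOR 11001 = 00000
  pos 6: 11100 XOR 11001 = 00101
  pos 8: 10110 XOR 11001 = 01111
Remainder = 1111 (nonzero — an error is detected).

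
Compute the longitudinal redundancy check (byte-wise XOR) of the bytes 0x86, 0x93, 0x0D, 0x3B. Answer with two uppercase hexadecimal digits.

XOR the bytes together:
  start with 0x86
  0x86 ⊕ 0x93 = 0x15
  0x15 ⊕ 0x0D = 0x18
  0x18 ⊕ 0x3B = 0x23

23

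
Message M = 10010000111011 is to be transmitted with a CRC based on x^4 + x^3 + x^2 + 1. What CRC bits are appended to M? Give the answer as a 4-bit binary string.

Append 4 zeros: 100100001110110000. Divide by 11101 (XOR where the leading bit is 1):
  pos 0: 10010 XOR 11101 = 01111
  pos 1: 11110 XOR 11101 = 00011
  pos 4: 11001 XOR 11101 = 00100
  pos 6: 10011 XOR 11101 = 01110
  pos 7: 11100 XOR 11101 = 00001
  pos 11: 11100 XOR 11101 = 00001
Remainder (last 4 bits) = 0100. This is the CRC / FCS.

0100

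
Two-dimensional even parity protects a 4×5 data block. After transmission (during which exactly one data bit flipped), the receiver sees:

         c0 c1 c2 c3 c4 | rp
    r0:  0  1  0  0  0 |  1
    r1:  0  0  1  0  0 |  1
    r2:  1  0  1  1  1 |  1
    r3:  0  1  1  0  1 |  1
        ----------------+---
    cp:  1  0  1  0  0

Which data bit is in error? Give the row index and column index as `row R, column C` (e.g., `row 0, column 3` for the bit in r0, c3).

Recompute each row's even parity and compare to rp:
  r0: data parity 1, sent rp 1 → ok
  r1: data parity 1, sent rp 1 → ok
  r2: data parity 0, sent rp 1 → mismatch
  r3: data parity 1, sent rp 1 → ok
Recompute each column's even parity and compare to cp:
  c0: data parity 1, sent cp 1 → ok
  c1: data parity 0, sent cp 0 → ok
  c2: data parity 1, sent cp 1 → ok
  c3: data parity 1, sent cp 0 → mismatch
  c4: data parity 0, sent cp 0 → ok
Exactly one row (r2) and one column (c3) fail → the flipped bit is at their intersection.

row 2, column 3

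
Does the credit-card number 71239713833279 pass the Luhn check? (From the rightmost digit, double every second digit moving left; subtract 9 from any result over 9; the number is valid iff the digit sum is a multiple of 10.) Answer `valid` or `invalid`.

invalid

From the right, keep odd positions and double even positions (subtract 9 from any doubled value over 9):
  doubled (positions 2,4,...): 5 6 7 2 9 4 5 → sum 38
  kept (positions 1,3,...): 9 2 3 3 7 3 1 → sum 28
Total = 66.
66 mod 10 = 6, so the number is invalid.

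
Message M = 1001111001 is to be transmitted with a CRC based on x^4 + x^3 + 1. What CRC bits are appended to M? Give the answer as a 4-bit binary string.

Append 4 zeros: 10011110010000. Divide by 11001 (XOR where the leading bit is 1):
  pos 0: 10011 XOR 11001 = 01010
  pos 1: 10101 XOR 11001 = 01100
  pos 2: 11001 XOR 11001 = 00000
  pos 9: 10000 XOR 11001 = 01001
Remainder (last 4 bits) = 1001. This is the CRC / FCS.

1001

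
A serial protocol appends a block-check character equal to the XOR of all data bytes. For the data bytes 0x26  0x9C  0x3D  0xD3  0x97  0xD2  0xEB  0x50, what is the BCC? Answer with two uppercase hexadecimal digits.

AA

XOR the bytes together:
  start with 0x26
  0x26 ⊕ 0x9C = 0xBA
  0xBA ⊕ 0x3D = 0x87
  0x87 ⊕ 0xD3 = 0x54
  0x54 ⊕ 0x97 = 0xC3
  0xC3 ⊕ 0xD2 = 0x11
  0x11 ⊕ 0xEB = 0xFA
  0xFA ⊕ 0x50 = 0xAA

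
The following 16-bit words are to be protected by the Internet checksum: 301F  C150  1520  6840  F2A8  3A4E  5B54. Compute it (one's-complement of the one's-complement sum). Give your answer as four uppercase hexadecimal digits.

One's-complement addition (fold any carry out of bit 15 back into bit 0):
  0x301F + 0xC150 = 0x0F16F
  0xF16F + 0x1520 = 0x1068F → wrap carry → 0x0690
  0x0690 + 0x6840 = 0x06ED0
  0x6ED0 + 0xF2A8 = 0x16178 → wrap carry → 0x6179
  0x6179 + 0x3A4E = 0x09BC7
  0x9BC7 + 0x5B54 = 0x0F71B
One's-complement sum = 0xF71B.
Checksum = ~0xF71B & 0xFFFF = 0x08E4.

08E4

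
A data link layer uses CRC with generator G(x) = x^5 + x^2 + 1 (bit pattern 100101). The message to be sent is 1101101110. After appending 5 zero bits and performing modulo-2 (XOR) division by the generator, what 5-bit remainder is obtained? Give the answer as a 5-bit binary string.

Append 5 zeros: 110110111000000. Divide by 100101 (XOR where the leading bit is 1):
  pos 0: 110110 XOR 100101 = 010011
  pos 1: 100111 XOR 100101 = 000010
  pos 5: 101100 XOR 100101 = 001001
  pos 7: 100100 XOR 100101 = 000001
Remainder (last 5 bits) = 00100. This is the CRC / FCS.

00100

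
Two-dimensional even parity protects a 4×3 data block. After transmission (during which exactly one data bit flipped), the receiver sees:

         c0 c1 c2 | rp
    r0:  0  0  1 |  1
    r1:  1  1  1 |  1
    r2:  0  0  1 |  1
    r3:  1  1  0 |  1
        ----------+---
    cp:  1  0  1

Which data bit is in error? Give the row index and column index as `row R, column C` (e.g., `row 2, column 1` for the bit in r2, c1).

Recompute each row's even parity and compare to rp:
  r0: data parity 1, sent rp 1 → ok
  r1: data parity 1, sent rp 1 → ok
  r2: data parity 1, sent rp 1 → ok
  r3: data parity 0, sent rp 1 → mismatch
Recompute each column's even parity and compare to cp:
  c0: data parity 0, sent cp 1 → mismatch
  c1: data parity 0, sent cp 0 → ok
  c2: data parity 1, sent cp 1 → ok
Exactly one row (r3) and one column (c0) fail → the flipped bit is at their intersection.

row 3, column 0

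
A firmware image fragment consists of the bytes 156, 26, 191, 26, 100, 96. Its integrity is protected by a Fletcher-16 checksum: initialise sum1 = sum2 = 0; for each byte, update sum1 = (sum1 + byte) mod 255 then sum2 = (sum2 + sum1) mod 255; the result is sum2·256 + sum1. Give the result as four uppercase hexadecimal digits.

Running sums (mod 255):
  after byte 0 (156): sum1=156, sum2=156
  after byte 1 (26): sum1=182, sum2=83
  after byte 2 (191): sum1=118, sum2=201
  after byte 3 (26): sum1=144, sum2=90
  after byte 4 (100): sum1=244, sum2=79
  after byte 5 (96): sum1=85, sum2=164
Checksum = sum2·256 + sum1 = 164·256 + 85 = 42069 = 0xA455.

A455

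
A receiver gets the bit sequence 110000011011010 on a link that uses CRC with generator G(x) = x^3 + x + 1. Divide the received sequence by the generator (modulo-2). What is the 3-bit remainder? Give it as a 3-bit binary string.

Modulo-2 division of 110000011011010 by 1011:
  pos 0: 1100 XOR 1011 = 0111
  pos 1: 1110 XOR 1011 = 0101
  pos 2: 1010 XOR 1011 = 0001
  pos 5: 1011 XOR 1011 = 0000
  pos 10: 1101 XOR 1011 = 0110
  pos 11: 1100 XOR 1011 = 0111
Remainder = 111 (nonzero — an error is detected).

111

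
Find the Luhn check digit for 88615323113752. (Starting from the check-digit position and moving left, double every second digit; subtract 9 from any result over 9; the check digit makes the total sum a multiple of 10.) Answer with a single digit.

8

Partial digits right→left: 2 5 7 3 1 1 3 2 3 5 1 6 8 8
Double every second digit counting from the check-digit position (so the 1st, 3rd, 5th, ... of the partial from the right).
  doubled (with −9 where >9): 4 5 2 6 6 2 7 → sum 32
  kept as-is: 5 3 1 2 5 6 8 → sum 30
Total = 32 + 30 = 62.
Check digit = (10 − (62 mod 10)) mod 10 = 8.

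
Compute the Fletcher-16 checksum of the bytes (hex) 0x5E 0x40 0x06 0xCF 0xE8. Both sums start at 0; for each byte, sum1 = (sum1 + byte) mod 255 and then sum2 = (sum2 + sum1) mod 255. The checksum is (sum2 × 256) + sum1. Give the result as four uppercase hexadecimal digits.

Running sums (mod 255):
  after byte 0 (0x5E): sum1=94, sum2=94
  after byte 1 (0x40): sum1=158, sum2=252
  after byte 2 (0x06): sum1=164, sum2=161
  after byte 3 (0xCF): sum1=116, sum2=22
  after byte 4 (0xE8): sum1=93, sum2=115
Checksum = sum2·256 + sum1 = 115·256 + 93 = 29533 = 0x735D.

735D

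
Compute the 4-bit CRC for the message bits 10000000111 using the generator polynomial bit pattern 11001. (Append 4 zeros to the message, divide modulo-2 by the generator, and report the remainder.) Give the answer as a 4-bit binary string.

0001

Append 4 zeros: 100000001110000. Divide by 11001 (XOR where the leading bit is 1):
  pos 0: 10000 XOR 11001 = 01001
  pos 1: 10010 XOR 11001 = 01011
  pos 2: 10110 XOR 11001 = 01111
  pos 3: 11110 XOR 11001 = 00111
  pos 5: 11111 XOR 11001 = 00110
  pos 7: 11010 XOR 11001 = 00011
  pos 10: 11000 XOR 11001 = 00001
Remainder (last 4 bits) = 0001. This is the CRC / FCS.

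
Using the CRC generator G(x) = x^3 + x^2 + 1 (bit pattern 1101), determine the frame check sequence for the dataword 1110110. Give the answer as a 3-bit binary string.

Append 3 zeros: 1110110000. Divide by 1101 (XOR where the leading bit is 1):
  pos 0: 1110 XOR 1101 = 0011
  pos 2: 1111 XOR 1101 = 0010
  pos 4: 1000 XOR 1101 = 0101
  pos 5: 1010 XOR 1101 = 0111
  pos 6: 1110 XOR 1101 = 0011
Remainder (last 3 bits) = 011. This is the CRC / FCS.

011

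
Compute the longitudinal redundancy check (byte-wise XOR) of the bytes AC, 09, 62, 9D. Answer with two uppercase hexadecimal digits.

5A

XOR the bytes together:
  start with 0xAC
  0xAC ⊕ 0x09 = 0xA5
  0xA5 ⊕ 0x62 = 0xC7
  0xC7 ⊕ 0x9D = 0x5A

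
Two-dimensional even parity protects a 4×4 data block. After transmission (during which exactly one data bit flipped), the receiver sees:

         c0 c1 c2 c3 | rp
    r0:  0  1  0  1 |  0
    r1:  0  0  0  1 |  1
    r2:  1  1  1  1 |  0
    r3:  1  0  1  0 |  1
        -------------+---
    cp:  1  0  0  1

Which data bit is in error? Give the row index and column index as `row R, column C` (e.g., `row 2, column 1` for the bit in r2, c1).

Recompute each row's even parity and compare to rp:
  r0: data parity 0, sent rp 0 → ok
  r1: data parity 1, sent rp 1 → ok
  r2: data parity 0, sent rp 0 → ok
  r3: data parity 0, sent rp 1 → mismatch
Recompute each column's even parity and compare to cp:
  c0: data parity 0, sent cp 1 → mismatch
  c1: data parity 0, sent cp 0 → ok
  c2: data parity 0, sent cp 0 → ok
  c3: data parity 1, sent cp 1 → ok
Exactly one row (r3) and one column (c0) fail → the flipped bit is at their intersection.

row 3, column 0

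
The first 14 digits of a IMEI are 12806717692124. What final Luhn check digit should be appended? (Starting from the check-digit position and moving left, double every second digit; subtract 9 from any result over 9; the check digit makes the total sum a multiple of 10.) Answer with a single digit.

Partial digits right→left: 4 2 1 2 9 6 7 1 7 6 0 8 2 1
Double every second digit counting from the check-digit position (so the 1st, 3rd, 5th, ... of the partial from the right).
  doubled (with −9 where >9): 8 2 9 5 5 0 4 → sum 33
  kept as-is: 2 2 6 1 6 8 1 → sum 26
Total = 33 + 26 = 59.
Check digit = (10 − (59 mod 10)) mod 10 = 1.

1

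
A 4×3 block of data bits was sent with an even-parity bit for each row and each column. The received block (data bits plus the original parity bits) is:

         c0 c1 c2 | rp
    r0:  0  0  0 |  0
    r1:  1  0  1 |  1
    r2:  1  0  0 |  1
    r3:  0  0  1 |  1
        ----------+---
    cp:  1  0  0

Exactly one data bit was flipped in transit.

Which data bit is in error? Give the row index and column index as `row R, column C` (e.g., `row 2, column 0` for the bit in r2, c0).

row 1, column 0

Recompute each row's even parity and compare to rp:
  r0: data parity 0, sent rp 0 → ok
  r1: data parity 0, sent rp 1 → mismatch
  r2: data parity 1, sent rp 1 → ok
  r3: data parity 1, sent rp 1 → ok
Recompute each column's even parity and compare to cp:
  c0: data parity 0, sent cp 1 → mismatch
  c1: data parity 0, sent cp 0 → ok
  c2: data parity 0, sent cp 0 → ok
Exactly one row (r1) and one column (c0) fail → the flipped bit is at their intersection.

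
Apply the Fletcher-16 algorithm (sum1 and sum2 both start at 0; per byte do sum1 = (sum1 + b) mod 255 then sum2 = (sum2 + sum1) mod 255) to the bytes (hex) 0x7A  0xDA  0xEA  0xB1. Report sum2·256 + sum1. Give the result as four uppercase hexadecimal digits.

Running sums (mod 255):
  after byte 0 (0x7A): sum1=122, sum2=122
  after byte 1 (0xDA): sum1=85, sum2=207
  after byte 2 (0xEA): sum1=64, sum2=16
  after byte 3 (0xB1): sum1=241, sum2=2
Checksum = sum2·256 + sum1 = 2·256 + 241 = 753 = 0x02F1.

02F1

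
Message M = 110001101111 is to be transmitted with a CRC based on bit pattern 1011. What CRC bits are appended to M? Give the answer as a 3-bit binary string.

101

Append 3 zeros: 110001101111000. Divide by 1011 (XOR where the leading bit is 1):
  pos 0: 1100 XOR 1011 = 0111
  pos 1: 1110 XOR 1011 = 0101
  pos 2: 1011 XOR 1011 = 0000
  pos 6: 1011 XOR 1011 = 0000
  pos 10: 1100 XOR 1011 = 0111
  pos 11: 1110 XOR 1011 = 0101
Remainder (last 3 bits) = 101. This is the CRC / FCS.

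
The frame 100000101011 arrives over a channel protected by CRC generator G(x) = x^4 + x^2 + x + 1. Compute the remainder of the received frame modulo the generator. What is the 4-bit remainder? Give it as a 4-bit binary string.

Modulo-2 division of 100000101011 by 10111:
  pos 0: 10000 XOR 10111 = 00111
  pos 2: 11101 XOR 10111 = 01010
  pos 3: 10100 XOR 10111 = 00011
  pos 6: 11101 XOR 10111 = 01010
  pos 7: 10101 XOR 10111 = 00010
Remainder = 0010 (nonzero — an error is detected).

0010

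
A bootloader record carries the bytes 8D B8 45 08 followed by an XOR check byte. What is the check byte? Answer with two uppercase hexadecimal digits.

XOR the bytes together:
  start with 0x8D
  0x8D ⊕ 0xB8 = 0x35
  0x35 ⊕ 0x45 = 0x70
  0x70 ⊕ 0x08 = 0x78

78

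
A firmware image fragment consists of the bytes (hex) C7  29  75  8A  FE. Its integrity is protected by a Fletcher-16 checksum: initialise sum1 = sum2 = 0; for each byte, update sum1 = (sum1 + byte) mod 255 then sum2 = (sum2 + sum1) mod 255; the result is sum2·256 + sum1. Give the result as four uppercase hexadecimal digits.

Running sums (mod 255):
  after byte 0 (C7): sum1=199, sum2=199
  after byte 1 (29): sum1=240, sum2=184
  after byte 2 (75): sum1=102, sum2=31
  after byte 3 (8A): sum1=240, sum2=16
  after byte 4 (FE): sum1=239, sum2=0
Checksum = sum2·256 + sum1 = 0·256 + 239 = 239 = 0x00EF.

00EF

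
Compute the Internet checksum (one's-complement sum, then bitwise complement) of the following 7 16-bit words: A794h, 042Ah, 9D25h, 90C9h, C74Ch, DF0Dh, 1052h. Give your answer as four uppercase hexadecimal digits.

6FA5

One's-complement addition (fold any carry out of bit 15 back into bit 0):
  0xA794 + 0x042A = 0x0ABBE
  0xABBE + 0x9D25 = 0x148E3 → wrap carry → 0x48E4
  0x48E4 + 0x90C9 = 0x0D9AD
  0xD9AD + 0xC74C = 0x1A0F9 → wrap carry → 0xA0FA
  0xA0FA + 0xDF0D = 0x18007 → wrap carry → 0x8008
  0x8008 + 0x1052 = 0x0905A
One's-complement sum = 0x905A.
Checksum = ~0x905A & 0xFFFF = 0x6FA5.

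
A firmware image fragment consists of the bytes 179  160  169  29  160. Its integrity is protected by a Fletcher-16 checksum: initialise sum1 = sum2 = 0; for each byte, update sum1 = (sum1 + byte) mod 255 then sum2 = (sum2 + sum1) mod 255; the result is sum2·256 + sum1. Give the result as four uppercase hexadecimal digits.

DCBB

Running sums (mod 255):
  after byte 0 (179): sum1=179, sum2=179
  after byte 1 (160): sum1=84, sum2=8
  after byte 2 (169): sum1=253, sum2=6
  after byte 3 (29): sum1=27, sum2=33
  after byte 4 (160): sum1=187, sum2=220
Checksum = sum2·256 + sum1 = 220·256 + 187 = 56507 = 0xDCBB.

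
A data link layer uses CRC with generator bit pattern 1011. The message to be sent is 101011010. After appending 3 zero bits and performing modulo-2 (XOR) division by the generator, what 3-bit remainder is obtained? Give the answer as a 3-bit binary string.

Append 3 zeros: 101011010000. Divide by 1011 (XOR where the leading bit is 1):
  pos 0: 1010 XOR 1011 = 0001
  pos 3: 1110 XOR 1011 = 0101
  pos 4: 1011 XOR 1011 = 0000
Remainder (last 3 bits) = 000. This is the CRC / FCS.

000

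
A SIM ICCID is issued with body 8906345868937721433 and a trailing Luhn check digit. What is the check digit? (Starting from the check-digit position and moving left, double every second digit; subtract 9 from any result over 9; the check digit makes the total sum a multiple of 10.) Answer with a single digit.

Partial digits right→left: 3 3 4 1 2 7 7 3 9 8 6 8 5 4 3 6 0 9 8
Double every second digit counting from the check-digit position (so the 1st, 3rd, 5th, ... of the partial from the right).
  doubled (with −9 where >9): 6 8 4 5 9 3 1 6 0 7 → sum 49
  kept as-is: 3 1 7 3 8 8 4 6 9 → sum 49
Total = 49 + 49 = 98.
Check digit = (10 − (98 mod 10)) mod 10 = 2.

2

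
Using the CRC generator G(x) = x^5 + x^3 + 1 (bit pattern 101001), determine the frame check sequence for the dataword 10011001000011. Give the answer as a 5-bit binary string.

Append 5 zeros: 1001100100001100000. Divide by 101001 (XOR where the leading bit is 1):
  pos 0: 100110 XOR 101001 = 001111
  pos 2: 111101 XOR 101001 = 010100
  pos 3: 101000 XOR 101001 = 000001
  pos 8: 100011 XOR 101001 = 001010
  pos 10: 101000 XOR 101001 = 000001
Remainder (last 5 bits) = 01000. This is the CRC / FCS.

01000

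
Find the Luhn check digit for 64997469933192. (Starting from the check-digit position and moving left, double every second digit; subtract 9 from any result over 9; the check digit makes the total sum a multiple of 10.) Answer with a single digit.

5

Partial digits right→left: 2 9 1 3 3 9 9 6 4 7 9 9 4 6
Double every second digit counting from the check-digit position (so the 1st, 3rd, 5th, ... of the partial from the right).
  doubled (with −9 where >9): 4 2 6 9 8 9 8 → sum 46
  kept as-is: 9 3 9 6 7 9 6 → sum 49
Total = 46 + 49 = 95.
Check digit = (10 − (95 mod 10)) mod 10 = 5.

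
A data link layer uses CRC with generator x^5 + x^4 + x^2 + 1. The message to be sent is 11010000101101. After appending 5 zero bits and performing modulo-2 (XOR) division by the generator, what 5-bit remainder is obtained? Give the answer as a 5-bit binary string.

00010

Append 5 zeros: 1101000010110100000. Divide by 110101 (XOR where the leading bit is 1):
  pos 0: 110100 XOR 110101 = 000001
  pos 5: 100101 XOR 110101 = 010000
  pos 6: 100001 XOR 110101 = 010100
  pos 7: 101000 XOR 110101 = 011101
  pos 8: 111011 XOR 110101 = 001110
  pos 10: 111000 XOR 110101 = 001101
  pos 12: 110100 XOR 110101 = 000001
Remainder (last 5 bits) = 00010. This is the CRC / FCS.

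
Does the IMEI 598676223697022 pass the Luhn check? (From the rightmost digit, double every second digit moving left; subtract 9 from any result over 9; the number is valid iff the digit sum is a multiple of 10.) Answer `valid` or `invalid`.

invalid

From the right, keep odd positions and double even positions (subtract 9 from any doubled value over 9):
  doubled (positions 2,4,...): 4 5 3 4 3 3 9 → sum 31
  kept (positions 1,3,...): 2 0 9 3 2 7 8 5 → sum 36
Total = 67.
67 mod 10 = 7, so the number is invalid.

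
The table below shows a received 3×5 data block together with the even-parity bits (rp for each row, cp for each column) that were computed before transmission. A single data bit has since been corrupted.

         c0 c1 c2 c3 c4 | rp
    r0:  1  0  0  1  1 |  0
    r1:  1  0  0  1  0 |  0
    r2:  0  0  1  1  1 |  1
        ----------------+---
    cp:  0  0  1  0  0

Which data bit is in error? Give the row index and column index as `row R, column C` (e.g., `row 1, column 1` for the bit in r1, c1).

row 0, column 3

Recompute each row's even parity and compare to rp:
  r0: data parity 1, sent rp 0 → mismatch
  r1: data parity 0, sent rp 0 → ok
  r2: data parity 1, sent rp 1 → ok
Recompute each column's even parity and compare to cp:
  c0: data parity 0, sent cp 0 → ok
  c1: data parity 0, sent cp 0 → ok
  c2: data parity 1, sent cp 1 → ok
  c3: data parity 1, sent cp 0 → mismatch
  c4: data parity 0, sent cp 0 → ok
Exactly one row (r0) and one column (c3) fail → the flipped bit is at their intersection.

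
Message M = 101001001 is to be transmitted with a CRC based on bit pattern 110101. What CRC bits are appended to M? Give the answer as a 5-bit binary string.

00000

Append 5 zeros: 10100100100000. Divide by 110101 (XOR where the leading bit is 1):
  pos 0: 101001 XOR 110101 = 011100
  pos 1: 111000 XOR 110101 = 001101
  pos 3: 110101 XOR 110101 = 000000
Remainder (last 5 bits) = 00000. This is the CRC / FCS.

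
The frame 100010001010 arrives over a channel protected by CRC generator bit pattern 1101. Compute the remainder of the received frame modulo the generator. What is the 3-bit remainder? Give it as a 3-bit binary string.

001

Modulo-2 division of 100010001010 by 1101:
  pos 0: 1000 XOR 1101 = 0101
  pos 1: 1011 XOR 1101 = 0110
  pos 2: 1100 XOR 1101 = 0001
  pos 5: 1001 XOR 1101 = 0100
  pos 6: 1000 XOR 1101 = 0101
  pos 7: 1011 XOR 1101 = 0110
  pos 8: 1100 XOR 1101 = 0001
Remainder = 001 (nonzero — an error is detected).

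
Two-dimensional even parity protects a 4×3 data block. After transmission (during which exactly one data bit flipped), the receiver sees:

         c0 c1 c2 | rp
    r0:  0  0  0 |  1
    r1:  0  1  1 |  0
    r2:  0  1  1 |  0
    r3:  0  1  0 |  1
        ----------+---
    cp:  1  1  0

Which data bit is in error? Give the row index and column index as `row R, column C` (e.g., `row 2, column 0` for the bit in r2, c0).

row 0, column 0

Recompute each row's even parity and compare to rp:
  r0: data parity 0, sent rp 1 → mismatch
  r1: data parity 0, sent rp 0 → ok
  r2: data parity 0, sent rp 0 → ok
  r3: data parity 1, sent rp 1 → ok
Recompute each column's even parity and compare to cp:
  c0: data parity 0, sent cp 1 → mismatch
  c1: data parity 1, sent cp 1 → ok
  c2: data parity 0, sent cp 0 → ok
Exactly one row (r0) and one column (c0) fail → the flipped bit is at their intersection.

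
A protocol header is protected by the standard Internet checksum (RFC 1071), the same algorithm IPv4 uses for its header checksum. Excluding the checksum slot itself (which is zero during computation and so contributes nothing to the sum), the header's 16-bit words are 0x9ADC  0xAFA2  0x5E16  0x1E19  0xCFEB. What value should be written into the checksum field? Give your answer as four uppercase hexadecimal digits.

6965

One's-complement addition (fold any carry out of bit 15 back into bit 0):
  0x9ADC + 0xAFA2 = 0x14A7E → wrap carry → 0x4A7F
  0x4A7F + 0x5E16 = 0x0A895
  0xA895 + 0x1E19 = 0x0C6AE
  0xC6AE + 0xCFEB = 0x19699 → wrap carry → 0x969A
One's-complement sum = 0x969A.
Checksum = ~0x969A & 0xFFFF = 0x6965.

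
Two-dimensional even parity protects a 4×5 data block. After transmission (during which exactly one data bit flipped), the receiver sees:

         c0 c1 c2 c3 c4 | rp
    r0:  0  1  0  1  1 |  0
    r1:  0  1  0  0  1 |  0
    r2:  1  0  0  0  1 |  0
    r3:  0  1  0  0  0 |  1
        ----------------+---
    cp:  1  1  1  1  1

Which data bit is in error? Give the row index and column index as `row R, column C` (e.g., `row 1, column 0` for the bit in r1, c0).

Recompute each row's even parity and compare to rp:
  r0: data parity 1, sent rp 0 → mismatch
  r1: data parity 0, sent rp 0 → ok
  r2: data parity 0, sent rp 0 → ok
  r3: data parity 1, sent rp 1 → ok
Recompute each column's even parity and compare to cp:
  c0: data parity 1, sent cp 1 → ok
  c1: data parity 1, sent cp 1 → ok
  c2: data parity 0, sent cp 1 → mismatch
  c3: data parity 1, sent cp 1 → ok
  c4: data parity 1, sent cp 1 → ok
Exactly one row (r0) and one column (c2) fail → the flipped bit is at their intersection.

row 0, column 2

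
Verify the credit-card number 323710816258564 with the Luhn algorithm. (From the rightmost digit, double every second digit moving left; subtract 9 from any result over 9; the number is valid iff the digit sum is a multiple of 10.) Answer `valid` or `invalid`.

From the right, keep odd positions and double even positions (subtract 9 from any doubled value over 9):
  doubled (positions 2,4,...): 3 7 4 2 0 5 4 → sum 25
  kept (positions 1,3,...): 4 5 5 6 8 1 3 3 → sum 35
Total = 60.
60 mod 10 = 0, so the number is valid.

valid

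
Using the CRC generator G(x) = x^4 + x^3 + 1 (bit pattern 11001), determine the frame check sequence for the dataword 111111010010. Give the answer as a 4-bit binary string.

1010

Append 4 zeros: 1111110100100000. Divide by 11001 (XOR where the leading bit is 1):
  pos 0: 11111 XOR 11001 = 00110
  pos 2: 11010 XOR 11001 = 00011
  pos 5: 11100 XOR 11001 = 00101
  pos 7: 10110 XOR 11001 = 01111
  pos 8: 11110 XOR 11001 = 00111
  pos 10: 11100 XOR 11001 = 00101
Remainder (last 4 bits) = 1010. This is the CRC / FCS.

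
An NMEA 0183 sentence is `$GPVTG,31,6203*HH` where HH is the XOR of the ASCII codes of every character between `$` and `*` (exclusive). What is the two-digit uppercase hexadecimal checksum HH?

57

XOR the ASCII codes of the payload characters:
  'G' = 0x47 → acc = 0x47
  'P' = 0x50 → acc = 0x17
  'V' = 0x56 → acc = 0x41
  'T' = 0x54 → acc = 0x15
  'G' = 0x47 → acc = 0x52
  ',' = 0x2C → acc = 0x7E
  '3' = 0x33 → acc = 0x4D
  '1' = 0x31 → acc = 0x7C
  ',' = 0x2C → acc = 0x50
  '6' = 0x36 → acc = 0x66
  '2' = 0x32 → acc = 0x54
  '0' = 0x30 → acc = 0x64
  '3' = 0x33 → acc = 0x57
Checksum = 0x57.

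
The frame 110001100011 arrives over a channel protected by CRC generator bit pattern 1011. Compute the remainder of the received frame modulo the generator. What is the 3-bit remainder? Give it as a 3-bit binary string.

100

Modulo-2 division of 110001100011 by 1011:
  pos 0: 1100 XOR 1011 = 0111
  pos 1: 1110 XOR 1011 = 0101
  pos 2: 1011 XOR 1011 = 0000
  pos 6: 1000 XOR 1011 = 0011
  pos 8: 1111 XOR 1011 = 0100
Remainder = 100 (nonzero — an error is detected).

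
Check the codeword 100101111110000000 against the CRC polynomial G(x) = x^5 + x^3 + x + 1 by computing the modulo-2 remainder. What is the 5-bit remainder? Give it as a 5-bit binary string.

Modulo-2 division of 100101111110000000 by 101011:
  pos 0: 100101 XOR 101011 = 001110
  pos 2: 111011 XOR 101011 = 010000
  pos 3: 100001 XOR 101011 = 001010
  pos 5: 101011 XOR 101011 = 000000
Remainder = 00000 (zero — the frame passes the CRC check).

00000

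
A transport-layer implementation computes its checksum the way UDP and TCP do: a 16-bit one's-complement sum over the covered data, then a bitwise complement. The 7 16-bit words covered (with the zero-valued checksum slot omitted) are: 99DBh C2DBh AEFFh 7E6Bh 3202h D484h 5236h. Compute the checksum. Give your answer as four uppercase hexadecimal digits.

One's-complement addition (fold any carry out of bit 15 back into bit 0):
  0x99DB + 0xC2DB = 0x15CB6 → wrap carry → 0x5CB7
  0x5CB7 + 0xAEFF = 0x10BB6 → wrap carry → 0x0BB7
  0x0BB7 + 0x7E6B = 0x08A22
  0x8A22 + 0x3202 = 0x0BC24
  0xBC24 + 0xD484 = 0x190A8 → wrap carry → 0x90A9
  0x90A9 + 0x5236 = 0x0E2DF
One's-complement sum = 0xE2DF.
Checksum = ~0xE2DF & 0xFFFF = 0x1D20.

1D20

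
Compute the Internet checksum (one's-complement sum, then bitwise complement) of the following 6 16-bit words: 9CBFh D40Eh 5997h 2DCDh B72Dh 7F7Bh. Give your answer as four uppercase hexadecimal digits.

One's-complement addition (fold any carry out of bit 15 back into bit 0):
  0x9CBF + 0xD40E = 0x170CD → wrap carry → 0x70CE
  0x70CE + 0x5997 = 0x0CA65
  0xCA65 + 0x2DCD = 0x0F832
  0xF832 + 0xB72D = 0x1AF5F → wrap carry → 0xAF60
  0xAF60 + 0x7F7B = 0x12EDB → wrap carry → 0x2EDC
One's-complement sum = 0x2EDC.
Checksum = ~0x2EDC & 0xFFFF = 0xD123.

D123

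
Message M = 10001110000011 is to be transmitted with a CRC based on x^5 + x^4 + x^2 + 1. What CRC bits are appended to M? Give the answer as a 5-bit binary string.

01001

Append 5 zeros: 1000111000001100000. Divide by 110101 (XOR where the leading bit is 1):
  pos 0: 100011 XOR 110101 = 010110
  pos 1: 101101 XOR 110101 = 011000
  pos 2: 110000 XOR 110101 = 000101
  pos 5: 101000 XOR 110101 = 011101
  pos 6: 111010 XOR 110101 = 001111
  pos 8: 111111 XOR 110101 = 001010
  pos 10: 101000 XOR 110101 = 011101
  pos 11: 111010 XOR 110101 = 001111
  pos 13: 111100 XOR 110101 = 001001
Remainder (last 5 bits) = 01001. This is the CRC / FCS.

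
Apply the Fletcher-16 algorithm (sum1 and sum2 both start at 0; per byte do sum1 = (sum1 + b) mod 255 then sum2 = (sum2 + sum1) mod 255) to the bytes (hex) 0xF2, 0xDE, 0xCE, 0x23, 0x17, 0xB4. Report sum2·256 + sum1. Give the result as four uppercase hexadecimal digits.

938F

Running sums (mod 255):
  after byte 0 (0xF2): sum1=242, sum2=242
  after byte 1 (0xDE): sum1=209, sum2=196
  after byte 2 (0xCE): sum1=160, sum2=101
  after byte 3 (0x23): sum1=195, sum2=41
  after byte 4 (0x17): sum1=218, sum2=4
  after byte 5 (0xB4): sum1=143, sum2=147
Checksum = sum2·256 + sum1 = 147·256 + 143 = 37775 = 0x938F.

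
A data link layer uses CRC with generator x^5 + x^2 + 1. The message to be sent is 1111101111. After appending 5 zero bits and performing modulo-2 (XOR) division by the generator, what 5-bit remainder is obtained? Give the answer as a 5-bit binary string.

01111

Append 5 zeros: 111110111100000. Divide by 100101 (XOR where the leading bit is 1):
  pos 0: 111110 XOR 100101 = 011011
  pos 1: 110111 XOR 100101 = 010010
  pos 2: 100101 XOR 100101 = 000000
  pos 8: 110000 XOR 100101 = 010101
  pos 9: 101010 XOR 100101 = 001111
Remainder (last 5 bits) = 01111. This is the CRC / FCS.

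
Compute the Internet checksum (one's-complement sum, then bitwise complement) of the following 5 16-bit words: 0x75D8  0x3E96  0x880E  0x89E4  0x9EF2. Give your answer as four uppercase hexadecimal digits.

One's-complement addition (fold any carry out of bit 15 back into bit 0):
  0x75D8 + 0x3E96 = 0x0B46E
  0xB46E + 0x880E = 0x13C7C → wrap carry → 0x3C7D
  0x3C7D + 0x89E4 = 0x0C661
  0xC661 + 0x9EF2 = 0x16553 → wrap carry → 0x6554
One's-complement sum = 0x6554.
Checksum = ~0x6554 & 0xFFFF = 0x9AAB.

9AAB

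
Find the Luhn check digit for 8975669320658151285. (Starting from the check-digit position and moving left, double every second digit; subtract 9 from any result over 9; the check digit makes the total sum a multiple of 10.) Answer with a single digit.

8

Partial digits right→left: 5 8 2 1 5 1 8 5 6 0 2 3 9 6 6 5 7 9 8
Double every second digit counting from the check-digit position (so the 1st, 3rd, 5th, ... of the partial from the right).
  doubled (with −9 where >9): 1 4 1 7 3 4 9 3 5 7 → sum 44
  kept as-is: 8 1 1 5 0 3 6 5 9 → sum 38
Total = 44 + 38 = 82.
Check digit = (10 − (82 mod 10)) mod 10 = 8.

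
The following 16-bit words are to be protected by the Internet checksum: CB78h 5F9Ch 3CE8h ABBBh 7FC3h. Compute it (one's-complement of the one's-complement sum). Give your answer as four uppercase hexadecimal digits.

One's-complement addition (fold any carry out of bit 15 back into bit 0):
  0xCB78 + 0x5F9C = 0x12B14 → wrap carry → 0x2B15
  0x2B15 + 0x3CE8 = 0x067FD
  0x67FD + 0xABBB = 0x113B8 → wrap carry → 0x13B9
  0x13B9 + 0x7FC3 = 0x0937C
One's-complement sum = 0x937C.
Checksum = ~0x937C & 0xFFFF = 0x6C83.

6C83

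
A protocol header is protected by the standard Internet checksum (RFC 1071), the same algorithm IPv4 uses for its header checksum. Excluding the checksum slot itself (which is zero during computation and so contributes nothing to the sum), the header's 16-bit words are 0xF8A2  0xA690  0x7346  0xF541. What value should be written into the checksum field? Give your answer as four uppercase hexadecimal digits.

One's-complement addition (fold any carry out of bit 15 back into bit 0):
  0xF8A2 + 0xA690 = 0x19F32 → wrap carry → 0x9F33
  0x9F33 + 0x7346 = 0x11279 → wrap carry → 0x127A
  0x127A + 0xF541 = 0x107BB → wrap carry → 0x07BC
One's-complement sum = 0x07BC.
Checksum = ~0x07BC & 0xFFFF = 0xF843.

F843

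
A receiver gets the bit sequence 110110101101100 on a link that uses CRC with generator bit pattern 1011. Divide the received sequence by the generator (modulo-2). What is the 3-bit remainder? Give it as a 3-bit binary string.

Modulo-2 division of 110110101101100 by 1011:
  pos 0: 1101 XOR 1011 = 0110
  pos 1: 1101 XOR 1011 = 0110
  pos 2: 1100 XOR 1011 = 0111
  pos 3: 1111 XOR 1011 = 0100
  pos 4: 1000 XOR 1011 = 0011
  pos 6: 1111 XOR 1011 = 0100
  pos 7: 1000 XOR 1011 = 0011
  pos 9: 1111 XOR 1011 = 0100
  pos 10: 1000 XOR 1011 = 0011
Remainder = 110 (nonzero — an error is detected).

110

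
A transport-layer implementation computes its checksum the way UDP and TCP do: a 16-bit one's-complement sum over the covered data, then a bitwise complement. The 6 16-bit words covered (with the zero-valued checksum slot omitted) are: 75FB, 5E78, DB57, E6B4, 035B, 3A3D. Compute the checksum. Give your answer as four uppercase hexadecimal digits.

One's-complement addition (fold any carry out of bit 15 back into bit 0):
  0x75FB + 0x5E78 = 0x0D473
  0xD473 + 0xDB57 = 0x1AFCA → wrap carry → 0xAFCB
  0xAFCB + 0xE6B4 = 0x1967F → wrap carry → 0x9680
  0x9680 + 0x035B = 0x099DB
  0x99DB + 0x3A3D = 0x0D418
One's-complement sum = 0xD418.
Checksum = ~0xD418 & 0xFFFF = 0x2BE7.

2BE7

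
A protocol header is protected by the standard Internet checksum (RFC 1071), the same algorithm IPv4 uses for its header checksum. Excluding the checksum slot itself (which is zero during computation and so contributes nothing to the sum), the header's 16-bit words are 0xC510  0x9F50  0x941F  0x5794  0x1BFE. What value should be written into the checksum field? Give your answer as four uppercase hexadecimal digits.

93EC

One's-complement addition (fold any carry out of bit 15 back into bit 0):
  0xC510 + 0x9F50 = 0x16460 → wrap carry → 0x6461
  0x6461 + 0x941F = 0x0F880
  0xF880 + 0x5794 = 0x15014 → wrap carry → 0x5015
  0x5015 + 0x1BFE = 0x06C13
One's-complement sum = 0x6C13.
Checksum = ~0x6C13 & 0xFFFF = 0x93EC.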